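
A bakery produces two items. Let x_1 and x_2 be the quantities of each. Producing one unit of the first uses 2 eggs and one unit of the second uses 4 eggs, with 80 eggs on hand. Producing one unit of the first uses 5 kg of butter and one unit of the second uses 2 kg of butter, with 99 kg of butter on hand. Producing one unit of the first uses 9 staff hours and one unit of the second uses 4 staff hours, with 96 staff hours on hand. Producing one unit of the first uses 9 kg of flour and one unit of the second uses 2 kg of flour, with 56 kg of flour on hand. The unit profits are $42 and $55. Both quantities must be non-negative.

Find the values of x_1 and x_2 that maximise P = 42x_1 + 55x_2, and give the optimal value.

Extreme points and P = 42x_1 + 55x_2:
  (0, 0) → P = 0
  (0, 20) → P = 1100
  (56/9, 0) → P = 784/3
  (2, 19) → P = 1129

The binding constraints are 2x_1 + 4x_2 = 80 and 9x_1 + 2x_2 = 56.
Solving simultaneously gives x_1 = 2, x_2 = 19.

x_1 = 2, x_2 = 19, maximum P = 1129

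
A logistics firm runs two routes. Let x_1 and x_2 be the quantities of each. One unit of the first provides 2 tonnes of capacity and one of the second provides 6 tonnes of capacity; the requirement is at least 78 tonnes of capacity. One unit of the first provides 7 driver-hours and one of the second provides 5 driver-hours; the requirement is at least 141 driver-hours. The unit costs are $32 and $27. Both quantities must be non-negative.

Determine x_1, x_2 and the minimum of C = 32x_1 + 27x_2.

Feasible corners and C = 32x_1 + 27x_2:
  (0, 141/5) → C = 3807/5
  (39, 0) → C = 1248
  (57/4, 33/4) → C = 2715/4
The feasible region is unbounded (it extends along (0, 1), (1, 0)), but C strictly increases along every unbounded feasible direction, so there is no improving ray and the minimum is attained at a vertex.

The binding constraints are 2x_1 + 6x_2 = 78 and 7x_1 + 5x_2 = 141.
Solving simultaneously gives x_1 = 57/4, x_2 = 33/4.

x_1 = 57/4, x_2 = 33/4, minimum C = 2715/4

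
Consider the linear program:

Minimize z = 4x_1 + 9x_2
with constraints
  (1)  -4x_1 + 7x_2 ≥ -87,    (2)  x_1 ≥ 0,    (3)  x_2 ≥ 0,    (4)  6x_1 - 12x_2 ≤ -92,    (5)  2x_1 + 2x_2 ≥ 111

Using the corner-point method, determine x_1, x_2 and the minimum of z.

x_1 = 287/9, x_2 = 425/18, minimum z = 6121/18

Feasible corners and z = 4x_1 + 9x_2:
  (844/3, 445/3) → z = 7381/3
  (0, 111/2) → z = 999/2
  (287/9, 425/18) → z = 6121/18
The feasible region is unbounded (it extends along (0, 1), (7, 4)), but z strictly increases along every unbounded feasible direction, so there is no improving ray and the minimum is attained at a vertex.

The optimum lies where 6x_1 - 12x_2 = -92 and 2x_1 + 2x_2 = 111.
Solving simultaneously gives x_1 = 287/9, x_2 = 425/18.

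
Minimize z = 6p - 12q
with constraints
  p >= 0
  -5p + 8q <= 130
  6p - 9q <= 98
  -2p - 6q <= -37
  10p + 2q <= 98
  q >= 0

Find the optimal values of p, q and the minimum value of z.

Corner points and z = 6p - 12q:
  (0, 65/4) → z = -195
  (0, 37/6) → z = -74
  (262/45, 179/9) → z = -3056/15
  (257/28, 87/28) → z = 249/14

At the optimal vertex, -5p + 8q = 130 and 10p + 2q = 98.
Solving simultaneously gives p = 262/45, q = 179/9.

p = 262/45, q = 179/9, minimum z = -3056/15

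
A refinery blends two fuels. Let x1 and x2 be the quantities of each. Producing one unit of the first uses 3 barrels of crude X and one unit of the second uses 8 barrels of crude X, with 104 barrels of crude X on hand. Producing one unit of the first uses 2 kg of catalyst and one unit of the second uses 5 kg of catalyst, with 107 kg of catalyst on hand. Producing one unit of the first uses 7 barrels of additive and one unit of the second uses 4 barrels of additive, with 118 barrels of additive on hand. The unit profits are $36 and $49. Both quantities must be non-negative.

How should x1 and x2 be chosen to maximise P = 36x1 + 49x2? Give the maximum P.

x1 = 12, x2 = 17/2, maximum P = 1697/2

Extreme points and P = 36x1 + 49x2:
  (0, 0) → P = 0
  (0, 13) → P = 637
  (118/7, 0) → P = 4248/7
  (12, 17/2) → P = 1697/2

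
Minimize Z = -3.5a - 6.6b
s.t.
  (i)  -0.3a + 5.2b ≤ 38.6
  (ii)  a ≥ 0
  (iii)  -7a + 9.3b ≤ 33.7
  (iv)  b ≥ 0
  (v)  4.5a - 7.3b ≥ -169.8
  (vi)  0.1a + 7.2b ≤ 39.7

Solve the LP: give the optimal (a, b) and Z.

Vertices and Z = -3.5a - 6.6b:
  (0, 337/93) → Z = -3707/155
  (0, 0) → Z = 0
  (4219/1711, 28127/5133) → Z = -766459/17110
  (397, 0) → Z = -2779/2

a = 397, b = 0, minimum Z = -1389.5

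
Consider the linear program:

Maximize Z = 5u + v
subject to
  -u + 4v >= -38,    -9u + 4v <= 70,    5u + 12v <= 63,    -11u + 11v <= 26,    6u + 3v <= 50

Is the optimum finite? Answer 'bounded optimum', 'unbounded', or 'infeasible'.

bounded optimum

Feasible corners and Z = 5u + v:
  (-27/2, -103/8) → Z = -643/8
  (314/27, -178/27) → Z = 464/9
  (-666/55, -536/55) → Z = -3866/55
  (381/187, 823/187) → Z = 248/17
  (137/19, 128/57) → Z = 2183/57
The feasible region has finitely many vertices and no improving ray; the maximum is 464/9 at (314/27, -178/27).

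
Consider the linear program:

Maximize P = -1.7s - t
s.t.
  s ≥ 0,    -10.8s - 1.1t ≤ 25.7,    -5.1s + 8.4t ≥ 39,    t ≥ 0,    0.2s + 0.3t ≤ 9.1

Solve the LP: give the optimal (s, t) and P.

s = 0, t = 65/14, maximum P = -65/14

Vertices and P = -1.7s - t:
  (0, 65/14) → P = -65/14
  (0, 91/3) → P = -91/3
  (2158/107, 1807/107) → P = -27378/535

At the optimal vertex, s = 0 and -5.1s + 8.4t = 39.
Solving simultaneously gives s = 0, t = 65/14.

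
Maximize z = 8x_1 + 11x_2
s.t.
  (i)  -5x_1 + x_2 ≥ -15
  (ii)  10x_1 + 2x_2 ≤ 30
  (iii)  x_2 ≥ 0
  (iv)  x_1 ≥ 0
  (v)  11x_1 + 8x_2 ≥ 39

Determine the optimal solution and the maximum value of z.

x_1 = 0, x_2 = 15, maximum z = 165

Vertices and z = 8x_1 + 11x_2:
  (0, 15) → z = 165
  (81/29, 30/29) → z = 978/29
  (0, 39/8) → z = 429/8

The optimum lies where 10x_1 + 2x_2 = 30 and x_1 = 0.
Solving simultaneously gives x_1 = 0, x_2 = 15.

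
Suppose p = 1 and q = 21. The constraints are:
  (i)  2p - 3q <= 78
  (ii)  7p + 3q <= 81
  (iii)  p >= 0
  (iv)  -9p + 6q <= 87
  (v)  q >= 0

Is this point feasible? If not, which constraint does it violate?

not feasible — violates (iv)

Constraint (iv): -9p + 6q = 117, which is not ≤ 87. All other constraints are satisfied.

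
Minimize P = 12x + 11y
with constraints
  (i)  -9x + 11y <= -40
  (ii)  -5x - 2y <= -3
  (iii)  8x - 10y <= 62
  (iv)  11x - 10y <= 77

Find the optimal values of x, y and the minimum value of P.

x = 7/3, y = -13/3, minimum P = -59/3

Feasible corners and P = 12x + 11y:
  (113/73, -173/73) → P = -547/73
  (447/31, 253/31) → P = 8147/31
  (7/3, -13/3) → P = -59/3
  (5, -11/5) → P = 179/5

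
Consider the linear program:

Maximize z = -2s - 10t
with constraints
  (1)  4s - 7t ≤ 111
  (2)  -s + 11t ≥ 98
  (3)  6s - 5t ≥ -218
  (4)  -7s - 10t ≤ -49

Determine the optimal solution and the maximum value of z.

Vertices and z = -2s - 10t:
  (1907/37, 503/37) → z = -8844/37
  (-147/29, 245/29) → z = -2156/29
  (-387/19, 364/19) → z = -2866/19
The feasible region is unbounded (it extends along (7, 4), (5, 6)), but z strictly decreases along every unbounded feasible direction, so there is no improving ray and the maximum is attained at a vertex.

At the optimal vertex, -s + 11t = 98 and -7s - 10t = -49.
Solving simultaneously gives s = -147/29, t = 245/29.

s = -147/29, t = 245/29, maximum z = -2156/29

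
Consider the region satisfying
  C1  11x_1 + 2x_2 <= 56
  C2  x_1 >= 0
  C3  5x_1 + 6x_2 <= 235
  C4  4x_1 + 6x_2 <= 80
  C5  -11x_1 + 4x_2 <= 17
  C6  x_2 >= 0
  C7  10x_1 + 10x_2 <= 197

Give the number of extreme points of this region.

5

Intersecting each pair of boundary lines and keeping only the points that satisfy every inequality leaves:
  (88/29, 328/29)
  (56/11, 0)
  (0, 17/4)
  (0, 0)
  (109/41, 474/41)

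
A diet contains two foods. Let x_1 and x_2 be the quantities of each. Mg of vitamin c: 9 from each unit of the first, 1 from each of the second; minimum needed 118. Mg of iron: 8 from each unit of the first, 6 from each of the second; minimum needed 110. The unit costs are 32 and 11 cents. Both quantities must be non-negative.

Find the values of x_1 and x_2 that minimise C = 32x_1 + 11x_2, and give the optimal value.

x_1 = 13, x_2 = 1, minimum C = 427

Extreme points and C = 32x_1 + 11x_2:
  (0, 118) → C = 1298
  (55/4, 0) → C = 440
  (13, 1) → C = 427
The feasible region is unbounded (it extends along (0, 1), (1, 0)), but C strictly increases along every unbounded feasible direction, so there is no improving ray and the minimum is attained at a vertex.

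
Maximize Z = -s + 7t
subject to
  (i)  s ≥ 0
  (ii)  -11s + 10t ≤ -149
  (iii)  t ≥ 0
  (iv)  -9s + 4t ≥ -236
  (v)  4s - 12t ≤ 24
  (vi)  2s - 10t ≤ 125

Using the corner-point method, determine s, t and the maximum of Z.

Corner points and Z = -s + 7t:
  (882/23, 1255/46) → Z = 7021/46
  (387/23, 83/23) → Z = 194/23
  (684/23, 182/23) → Z = 590/23

s = 882/23, t = 1255/46, maximum Z = 7021/46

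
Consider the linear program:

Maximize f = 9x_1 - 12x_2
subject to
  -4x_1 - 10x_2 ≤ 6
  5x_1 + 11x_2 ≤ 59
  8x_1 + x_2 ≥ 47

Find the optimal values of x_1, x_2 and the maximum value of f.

x_1 = 328/3, x_2 = -133/3, maximum f = 1516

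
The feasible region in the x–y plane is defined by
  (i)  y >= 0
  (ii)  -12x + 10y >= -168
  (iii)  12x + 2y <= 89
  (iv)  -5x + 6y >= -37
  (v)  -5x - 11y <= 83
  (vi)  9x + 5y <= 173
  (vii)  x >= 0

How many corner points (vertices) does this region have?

5

Pairwise boundary intersections that survive every other constraint:
  (37/5, 0)
  (0, 0)
  (304/41, 1/82)
  (33/14, 425/14)
  (0, 173/5)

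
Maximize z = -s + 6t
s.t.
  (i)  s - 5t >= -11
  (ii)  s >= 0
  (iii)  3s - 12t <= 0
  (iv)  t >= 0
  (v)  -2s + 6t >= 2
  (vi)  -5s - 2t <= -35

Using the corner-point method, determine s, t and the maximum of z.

s = 14, t = 5, maximum z = 16

Extreme points and z = -s + 6t:
  (14, 5) → z = 16
  (17/3, 10/3) → z = 43/3
  (103/17, 40/17) → z = 137/17

At the optimal vertex, s - 5t = -11 and -2s + 6t = 2.
Solving simultaneously gives s = 14, t = 5.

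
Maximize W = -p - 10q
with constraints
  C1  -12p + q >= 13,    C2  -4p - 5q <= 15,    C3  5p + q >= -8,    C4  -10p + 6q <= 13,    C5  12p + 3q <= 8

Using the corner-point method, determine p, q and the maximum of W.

p = -21/17, q = -31/17, maximum W = 331/17

Vertices and W = -p - 10q:
  (-21/17, -31/17) → W = 331/17
  (-65/62, 13/31) → W = -195/62
  (-61/40, -3/8) → W = 211/40

The binding constraints are -12p + q = 13 and 5p + q = -8.
Solving simultaneously gives p = -21/17, q = -31/17.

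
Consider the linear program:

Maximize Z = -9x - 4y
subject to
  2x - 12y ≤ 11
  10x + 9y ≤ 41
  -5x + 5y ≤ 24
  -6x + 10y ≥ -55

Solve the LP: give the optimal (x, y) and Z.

Corner points and Z = -9x - 4y:
  (197/46, -14/69) → Z = -5207/138
  (-343/50, -103/50) → Z = 3499/50
  (-11/95, 89/19) → Z = -1681/95

The binding constraints are 2x - 12y = 11 and -5x + 5y = 24.
Solving simultaneously gives x = -343/50, y = -103/50.

x = -343/50, y = -103/50, maximum Z = 3499/50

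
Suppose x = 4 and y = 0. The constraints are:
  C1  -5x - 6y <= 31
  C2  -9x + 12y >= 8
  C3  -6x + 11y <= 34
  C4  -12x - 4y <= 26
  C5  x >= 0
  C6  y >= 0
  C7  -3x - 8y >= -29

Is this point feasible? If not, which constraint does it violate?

not feasible — violates C2

Constraint C2: -9x + 12y = -36, which is not ≥ 8. All other constraints are satisfied.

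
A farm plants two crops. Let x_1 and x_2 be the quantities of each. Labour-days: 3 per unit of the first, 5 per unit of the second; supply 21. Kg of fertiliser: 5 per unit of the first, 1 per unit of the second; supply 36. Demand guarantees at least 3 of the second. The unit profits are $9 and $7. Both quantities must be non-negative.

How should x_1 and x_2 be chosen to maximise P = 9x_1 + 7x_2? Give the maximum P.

x_1 = 2, x_2 = 3, maximum P = 39

Corner points and P = 9x_1 + 7x_2:
  (0, 21/5) → P = 147/5
  (0, 3) → P = 21
  (2, 3) → P = 39

The binding constraints are 3x_1 + 5x_2 = 21 and x_2 = 3.
Solving simultaneously gives x_1 = 2, x_2 = 3.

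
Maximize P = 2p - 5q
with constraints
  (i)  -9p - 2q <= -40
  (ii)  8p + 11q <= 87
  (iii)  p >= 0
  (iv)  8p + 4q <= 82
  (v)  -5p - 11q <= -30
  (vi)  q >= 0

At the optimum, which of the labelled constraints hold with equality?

Feasible corners and P = 2p - 5q:
  (266/83, 463/83) → P = -1783/83
  (380/89, 70/89) → P = 410/89
  (277/28, 5/7) → P = 227/14
  (41/4, 0) → P = 41/2
  (6, 0) → P = 12

The maximum is at (41/4, 0). Substituting into each constraint, equality holds for (iv) and (vi); the remaining constraints have slack.

(iv) and (vi)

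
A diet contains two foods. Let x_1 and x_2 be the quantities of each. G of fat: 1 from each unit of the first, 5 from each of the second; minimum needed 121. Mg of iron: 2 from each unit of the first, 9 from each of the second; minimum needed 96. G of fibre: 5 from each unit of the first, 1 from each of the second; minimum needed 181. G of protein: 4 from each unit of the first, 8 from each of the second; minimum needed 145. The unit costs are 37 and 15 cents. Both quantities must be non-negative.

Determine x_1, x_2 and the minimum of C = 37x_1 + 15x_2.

x_1 = 98/3, x_2 = 53/3, minimum C = 4421/3

Corner points and C = 37x_1 + 15x_2:
  (0, 181) → C = 2715
  (121, 0) → C = 4477
  (98/3, 53/3) → C = 4421/3
The feasible region is unbounded (it extends along (0, 1), (1, 0)), but C strictly increases along every unbounded feasible direction, so there is no improving ray and the minimum is attained at a vertex.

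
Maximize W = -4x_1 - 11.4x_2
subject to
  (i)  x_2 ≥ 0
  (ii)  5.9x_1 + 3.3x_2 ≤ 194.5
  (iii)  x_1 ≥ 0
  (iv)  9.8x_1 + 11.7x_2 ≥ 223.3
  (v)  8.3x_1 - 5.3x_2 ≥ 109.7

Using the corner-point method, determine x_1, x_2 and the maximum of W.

Extreme points and W = -4x_1 - 11.4x_2:
  (1945/59, 0) → W = -7780/59
  (319/14, 0) → W = -638/7
  (9949/419, 6908/419) → W = -592736/2095
  (246698/14905, 77833/14905) → W = -9370441/74525

At the optimal vertex, x_2 = 0 and 9.8x_1 + 11.7x_2 = 223.3.
Solving simultaneously gives x_1 = 319/14, x_2 = 0.

x_1 = 319/14, x_2 = 0, maximum W = -638/7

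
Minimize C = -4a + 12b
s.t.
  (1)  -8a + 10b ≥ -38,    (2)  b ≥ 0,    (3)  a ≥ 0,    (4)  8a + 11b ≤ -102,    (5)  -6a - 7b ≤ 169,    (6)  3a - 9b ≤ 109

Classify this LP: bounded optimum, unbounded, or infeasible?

infeasible

The boundaries -8a + 10b = -38 and b = 0 meet at (19/4, 0), but that point violates 8a + 11b ≤ -102. Every candidate vertex is excluded by some other constraint, so the feasible region is empty.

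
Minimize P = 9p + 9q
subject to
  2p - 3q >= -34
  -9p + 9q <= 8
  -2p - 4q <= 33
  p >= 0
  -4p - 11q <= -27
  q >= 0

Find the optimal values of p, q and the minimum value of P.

p = 31/27, q = 55/27, minimum P = 86/3

Vertices and P = 9p + 9q:
  (94/3, 290/9) → P = 572
  (31/27, 55/27) → P = 86/3
  (27/4, 0) → P = 243/4
The feasible region is unbounded (it extends along (1, 0), (3, 2)), but P strictly increases along every unbounded feasible direction, so there is no improving ray and the minimum is attained at a vertex.

The binding constraints are -9p + 9q = 8 and -4p - 11q = -27.
Solving simultaneously gives p = 31/27, q = 55/27.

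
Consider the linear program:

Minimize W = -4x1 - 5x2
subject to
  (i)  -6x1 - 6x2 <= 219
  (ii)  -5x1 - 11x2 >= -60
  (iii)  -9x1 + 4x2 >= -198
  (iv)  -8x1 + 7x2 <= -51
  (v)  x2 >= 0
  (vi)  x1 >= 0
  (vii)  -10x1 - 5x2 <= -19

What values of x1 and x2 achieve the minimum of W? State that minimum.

x1 = 12, x2 = 0, minimum W = -48

Corner points and W = -4x1 - 5x2:
  (327/41, 75/41) → W = -1683/41
  (12, 0) → W = -48
  (51/8, 0) → W = -51/2

The optimum lies where -5x1 - 11x2 = -60 and x2 = 0.
Solving simultaneously gives x1 = 12, x2 = 0.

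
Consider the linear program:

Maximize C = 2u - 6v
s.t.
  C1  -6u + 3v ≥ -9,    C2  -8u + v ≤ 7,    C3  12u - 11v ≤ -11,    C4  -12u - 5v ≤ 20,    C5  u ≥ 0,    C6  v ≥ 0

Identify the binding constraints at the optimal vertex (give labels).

C3 and C5

Vertices and C = 2u - 6v:
  (22/5, 29/5) → C = -26
  (0, 7) → C = -42
  (0, 1) → C = -6
The feasible region is unbounded (it extends along (1, 8), (1, 2)), but C strictly decreases along every unbounded feasible direction, so there is no improving ray and the maximum is attained at a vertex.

The maximum is at (0, 1). Substituting into each constraint, equality holds for C3 and C5; the remaining constraints have slack.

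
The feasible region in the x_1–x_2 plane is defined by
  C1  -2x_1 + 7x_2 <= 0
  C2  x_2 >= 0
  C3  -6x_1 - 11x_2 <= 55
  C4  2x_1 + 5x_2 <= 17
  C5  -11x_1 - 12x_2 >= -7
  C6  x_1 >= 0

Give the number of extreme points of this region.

3

Pairwise boundary intersections that survive every other constraint:
  (0, 0)
  (49/101, 14/101)
  (7/11, 0)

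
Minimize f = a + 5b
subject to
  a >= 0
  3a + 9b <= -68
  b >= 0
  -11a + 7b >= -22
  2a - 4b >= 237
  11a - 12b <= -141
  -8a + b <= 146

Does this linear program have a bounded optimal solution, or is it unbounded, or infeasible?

The boundaries 11a - 12b = -141 and -8a + b = 146 meet at (-1611/85, -478/85), but that point violates a ≥ 0. Every candidate vertex is excluded by some other constraint, so the feasible region is empty.

infeasible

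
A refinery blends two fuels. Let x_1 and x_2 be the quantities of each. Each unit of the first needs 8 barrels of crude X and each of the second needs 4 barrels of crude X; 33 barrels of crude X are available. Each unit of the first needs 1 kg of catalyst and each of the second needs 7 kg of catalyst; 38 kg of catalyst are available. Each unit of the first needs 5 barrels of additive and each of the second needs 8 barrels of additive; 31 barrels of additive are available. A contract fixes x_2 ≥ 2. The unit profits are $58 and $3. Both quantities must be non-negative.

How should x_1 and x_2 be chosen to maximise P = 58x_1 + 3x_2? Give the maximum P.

x_1 = 3, x_2 = 2, maximum P = 180

Corner points and P = 58x_1 + 3x_2:
  (0, 31/8) → P = 93/8
  (0, 2) → P = 6
  (3, 2) → P = 180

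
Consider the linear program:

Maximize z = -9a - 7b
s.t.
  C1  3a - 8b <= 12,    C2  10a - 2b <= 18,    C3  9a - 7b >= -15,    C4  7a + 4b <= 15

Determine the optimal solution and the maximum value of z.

Feasible corners and z = -9a - 7b:
  (60/37, -33/37) → z = -309/37
  (-4, -3) → z = 57
  (17/9, 4/9) → z = -181/9
  (9/17, 48/17) → z = -417/17

The binding constraints are 3a - 8b = 12 and 9a - 7b = -15.
Solving simultaneously gives a = -4, b = -3.

a = -4, b = -3, maximum z = 57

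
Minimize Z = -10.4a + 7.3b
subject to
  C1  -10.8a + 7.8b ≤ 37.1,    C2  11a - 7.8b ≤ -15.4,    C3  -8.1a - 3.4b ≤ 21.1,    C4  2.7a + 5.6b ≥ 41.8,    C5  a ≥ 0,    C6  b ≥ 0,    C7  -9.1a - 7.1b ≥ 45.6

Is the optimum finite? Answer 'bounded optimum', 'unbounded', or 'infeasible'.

The boundaries -10.8a + 7.8b = 37.1 and 11a - 7.8b = -15.4 meet at (108.5, 12089/78), but that point violates -9.1a - 7.1b ≥ 45.6. Every candidate vertex is excluded by some other constraint, so the feasible region is empty.

infeasible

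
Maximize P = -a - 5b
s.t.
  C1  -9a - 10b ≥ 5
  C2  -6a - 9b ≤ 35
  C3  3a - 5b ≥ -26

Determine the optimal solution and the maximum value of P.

The binding constraints are -9a - 10b = 5 and -6a - 9b = 35.
Solving simultaneously gives a = 305/21, b = -95/7.

a = 305/21, b = -95/7, maximum P = 160/3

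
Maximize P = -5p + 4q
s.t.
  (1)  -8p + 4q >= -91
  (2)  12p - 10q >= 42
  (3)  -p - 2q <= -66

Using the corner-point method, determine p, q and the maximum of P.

p = 372/17, q = 375/17, maximum P = -360/17

Extreme points and P = -5p + 4q:
  (371/16, 189/8) → P = -343/16
  (223/10, 437/20) → P = -241/10
  (372/17, 375/17) → P = -360/17

The binding constraints are 12p - 10q = 42 and -p - 2q = -66.
Solving simultaneously gives p = 372/17, q = 375/17.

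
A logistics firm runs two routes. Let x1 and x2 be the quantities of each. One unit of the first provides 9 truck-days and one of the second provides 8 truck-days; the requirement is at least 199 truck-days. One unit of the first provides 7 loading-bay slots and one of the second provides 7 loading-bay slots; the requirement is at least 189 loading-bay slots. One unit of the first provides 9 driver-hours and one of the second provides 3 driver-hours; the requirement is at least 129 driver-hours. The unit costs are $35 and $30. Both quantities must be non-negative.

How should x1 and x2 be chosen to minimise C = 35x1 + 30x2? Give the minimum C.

Vertices and C = 35x1 + 30x2:
  (0, 43) → C = 1290
  (27, 0) → C = 945
  (8, 19) → C = 850
The feasible region is unbounded (it extends along (0, 1), (1, 0)), but C strictly increases along every unbounded feasible direction, so there is no improving ray and the minimum is attained at a vertex.

x1 = 8, x2 = 19, minimum C = 850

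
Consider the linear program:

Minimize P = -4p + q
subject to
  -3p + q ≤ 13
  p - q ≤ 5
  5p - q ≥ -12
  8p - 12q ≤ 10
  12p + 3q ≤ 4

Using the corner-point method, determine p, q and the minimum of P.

p = 13/28, q = -11/21, minimum P = -50/21

Extreme points and P = -4p + q:
  (-77/26, -73/26) → P = 235/26
  (-32/27, 164/27) → P = 292/27
  (13/28, -11/21) → P = -50/21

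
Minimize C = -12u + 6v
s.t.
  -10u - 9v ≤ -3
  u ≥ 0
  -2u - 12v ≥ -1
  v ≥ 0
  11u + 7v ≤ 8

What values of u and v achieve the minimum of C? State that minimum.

u = 1/2, v = 0, minimum C = -6

The optimum lies where -2u - 12v = -1 and v = 0.
Solving simultaneously gives u = 1/2, v = 0.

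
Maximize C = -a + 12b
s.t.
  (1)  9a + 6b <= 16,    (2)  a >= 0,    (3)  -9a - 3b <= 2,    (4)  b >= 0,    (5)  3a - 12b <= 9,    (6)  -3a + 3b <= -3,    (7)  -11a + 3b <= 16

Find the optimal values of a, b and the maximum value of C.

Extreme points and C = -a + 12b:
  (16/9, 0) → C = -16/9
  (22/15, 7/15) → C = 62/15
  (1, 0) → C = -1

The optimum lies where 9a + 6b = 16 and -3a + 3b = -3.
Solving simultaneously gives a = 22/15, b = 7/15.

a = 22/15, b = 7/15, maximum C = 62/15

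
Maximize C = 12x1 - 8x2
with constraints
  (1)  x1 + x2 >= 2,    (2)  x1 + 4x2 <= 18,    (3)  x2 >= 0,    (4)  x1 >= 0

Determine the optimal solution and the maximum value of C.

At the optimal vertex, x1 + 4x2 = 18 and x2 = 0.
Solving simultaneously gives x1 = 18, x2 = 0.

x1 = 18, x2 = 0, maximum C = 216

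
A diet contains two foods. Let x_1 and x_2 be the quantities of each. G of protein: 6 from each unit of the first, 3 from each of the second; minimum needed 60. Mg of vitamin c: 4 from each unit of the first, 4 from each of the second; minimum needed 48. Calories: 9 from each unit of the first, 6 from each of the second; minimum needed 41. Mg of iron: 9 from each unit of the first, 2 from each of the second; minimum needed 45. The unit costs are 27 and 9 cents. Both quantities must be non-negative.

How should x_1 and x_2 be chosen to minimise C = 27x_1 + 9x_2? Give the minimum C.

Feasible corners and C = 27x_1 + 9x_2:
  (0, 45/2) → C = 405/2
  (12, 0) → C = 324
  (8, 4) → C = 252
  (1, 18) → C = 189
The feasible region is unbounded (it extends along (0, 1), (1, 0)), but C strictly increases along every unbounded feasible direction, so there is no improving ray and the minimum is attained at a vertex.

x_1 = 1, x_2 = 18, minimum C = 189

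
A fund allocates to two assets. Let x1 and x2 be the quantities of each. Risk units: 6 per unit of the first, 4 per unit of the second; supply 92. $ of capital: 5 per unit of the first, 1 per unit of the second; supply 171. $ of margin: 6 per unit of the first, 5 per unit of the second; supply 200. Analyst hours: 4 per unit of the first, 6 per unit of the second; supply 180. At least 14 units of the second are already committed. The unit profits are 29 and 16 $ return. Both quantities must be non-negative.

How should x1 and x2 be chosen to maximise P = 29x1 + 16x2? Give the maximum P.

x1 = 6, x2 = 14, maximum P = 398

Vertices and P = 29x1 + 16x2:
  (0, 23) → P = 368
  (0, 14) → P = 224
  (6, 14) → P = 398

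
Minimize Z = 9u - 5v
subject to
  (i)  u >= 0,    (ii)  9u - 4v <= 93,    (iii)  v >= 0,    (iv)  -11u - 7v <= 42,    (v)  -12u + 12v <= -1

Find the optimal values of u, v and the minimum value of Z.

u = 1/12, v = 0, minimum Z = 3/4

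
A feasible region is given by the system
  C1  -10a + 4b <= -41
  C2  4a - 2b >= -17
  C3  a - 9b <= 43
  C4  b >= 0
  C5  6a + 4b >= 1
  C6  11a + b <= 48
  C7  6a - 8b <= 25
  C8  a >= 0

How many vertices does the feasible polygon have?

Pairwise boundary intersections that survive every other constraint:
  (41/10, 0)
  (233/54, 29/54)
  (25/6, 0)
  (409/94, 13/94)

4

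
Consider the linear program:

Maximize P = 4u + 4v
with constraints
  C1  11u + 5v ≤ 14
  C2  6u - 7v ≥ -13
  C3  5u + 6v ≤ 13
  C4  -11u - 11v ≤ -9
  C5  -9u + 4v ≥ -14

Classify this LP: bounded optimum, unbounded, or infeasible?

bounded optimum

Vertices and P = 4u + 4v:
  (19/41, 73/41) → P = 368/41
  (126/89, -28/89) → P = 392/89
  (13/71, 143/71) → P = 624/71
  (-80/143, 197/143) → P = 36/11
  (190/143, -73/143) → P = 36/11
The feasible region has finitely many vertices and no improving ray; the maximum is 368/41 at (19/41, 73/41).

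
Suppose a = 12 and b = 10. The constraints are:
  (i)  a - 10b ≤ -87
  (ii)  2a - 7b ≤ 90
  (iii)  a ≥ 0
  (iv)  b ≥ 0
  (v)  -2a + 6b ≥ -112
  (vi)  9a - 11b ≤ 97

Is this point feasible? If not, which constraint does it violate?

(i): -88 ≤ -87 ✓
(ii): -46 ≤ 90 ✓
(iii): 12 ≥ 0 ✓
(iv): 10 ≥ 0 ✓
(v): 36 ≥ -112 ✓
(vi): -2 ≤ 97 ✓

feasible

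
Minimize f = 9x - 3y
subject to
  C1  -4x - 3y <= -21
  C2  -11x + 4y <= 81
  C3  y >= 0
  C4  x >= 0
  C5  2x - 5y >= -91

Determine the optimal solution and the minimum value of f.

x = 0, y = 91/5, minimum f = -273/5

Vertices and f = 9x - 3y:
  (21/4, 0) → f = 189/4
  (0, 7) → f = -21
  (0, 91/5) → f = -273/5
The feasible region is unbounded (it extends along (1, 0), (5, 2)), but f strictly increases along every unbounded feasible direction, so there is no improving ray and the minimum is attained at a vertex.

The optimum lies where x = 0 and 2x - 5y = -91.
Solving simultaneously gives x = 0, y = 91/5.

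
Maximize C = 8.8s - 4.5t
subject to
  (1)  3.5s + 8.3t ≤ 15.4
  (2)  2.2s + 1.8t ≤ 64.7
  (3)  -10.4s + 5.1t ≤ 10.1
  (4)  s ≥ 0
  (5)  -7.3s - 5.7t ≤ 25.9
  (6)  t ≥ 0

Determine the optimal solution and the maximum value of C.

s = 4.4, t = 0, maximum C = 38.72

Extreme points and C = 8.8s - 4.5t:
  (0, 154/83) → C = -693/83
  (22/5, 0) → C = 968/25
  (0, 0) → C = 0

The optimum lies where 3.5s + 8.3t = 15.4 and t = 0.
Solving simultaneously gives s = 22/5, t = 0.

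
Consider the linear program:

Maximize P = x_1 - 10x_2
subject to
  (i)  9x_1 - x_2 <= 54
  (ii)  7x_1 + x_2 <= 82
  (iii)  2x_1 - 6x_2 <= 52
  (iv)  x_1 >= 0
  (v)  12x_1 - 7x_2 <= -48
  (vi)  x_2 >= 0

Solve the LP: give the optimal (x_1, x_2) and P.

x_1 = 0, x_2 = 48/7, maximum P = -480/7

The optimum lies where x_1 = 0 and 12x_1 - 7x_2 = -48.
Solving simultaneously gives x_1 = 0, x_2 = 48/7.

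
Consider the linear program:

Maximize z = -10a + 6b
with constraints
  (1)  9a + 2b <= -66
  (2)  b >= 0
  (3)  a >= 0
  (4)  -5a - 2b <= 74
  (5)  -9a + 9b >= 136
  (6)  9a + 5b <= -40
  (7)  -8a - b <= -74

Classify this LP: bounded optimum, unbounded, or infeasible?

infeasible

The boundaries 9a + 5b = -40 and -8a - b = -74 meet at (410/31, -986/31), but that point violates 9a + 2b ≤ -66. Every candidate vertex is excluded by some other constraint, so the feasible region is empty.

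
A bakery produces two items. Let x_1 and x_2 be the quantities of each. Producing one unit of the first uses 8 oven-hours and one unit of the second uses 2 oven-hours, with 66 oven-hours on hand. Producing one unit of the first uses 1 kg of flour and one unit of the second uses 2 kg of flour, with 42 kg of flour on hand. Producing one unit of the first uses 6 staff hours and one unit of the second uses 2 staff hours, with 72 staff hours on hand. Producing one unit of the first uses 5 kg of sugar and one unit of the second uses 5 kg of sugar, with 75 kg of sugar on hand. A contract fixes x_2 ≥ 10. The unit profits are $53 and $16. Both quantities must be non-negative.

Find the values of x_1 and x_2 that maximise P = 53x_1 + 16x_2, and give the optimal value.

Vertices and P = 53x_1 + 16x_2:
  (0, 15) → P = 240
  (0, 10) → P = 160
  (5, 10) → P = 425

x_1 = 5, x_2 = 10, maximum P = 425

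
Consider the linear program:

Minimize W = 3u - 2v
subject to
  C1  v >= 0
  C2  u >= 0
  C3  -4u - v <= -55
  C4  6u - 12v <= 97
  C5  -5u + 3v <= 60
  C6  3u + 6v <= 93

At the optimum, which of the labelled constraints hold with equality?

Corner points and W = 3u - 2v:
  (55/4, 0) → W = 165/4
  (97/6, 0) → W = 97/2
  (79/7, 69/7) → W = 99/7
  (283/12, 89/24) → W = 190/3

The minimum is at (79/7, 69/7). Substituting into each constraint, equality holds for C3 and C6; the remaining constraints have slack.

C3 and C6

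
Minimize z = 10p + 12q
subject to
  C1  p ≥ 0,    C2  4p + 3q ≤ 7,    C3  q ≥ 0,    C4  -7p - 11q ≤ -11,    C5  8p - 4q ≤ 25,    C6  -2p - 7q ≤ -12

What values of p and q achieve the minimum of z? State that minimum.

p = 0, q = 12/7, minimum z = 144/7

Corner points and z = 10p + 12q:
  (0, 7/3) → z = 28
  (0, 12/7) → z = 144/7
  (13/22, 17/11) → z = 269/11

At the optimal vertex, p = 0 and -2p - 7q = -12.
Solving simultaneously gives p = 0, q = 12/7.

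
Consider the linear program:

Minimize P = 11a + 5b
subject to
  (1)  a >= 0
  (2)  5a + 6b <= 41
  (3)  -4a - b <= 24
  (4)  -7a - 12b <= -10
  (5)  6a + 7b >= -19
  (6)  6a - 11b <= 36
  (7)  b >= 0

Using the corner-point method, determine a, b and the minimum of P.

a = 0, b = 5/6, minimum P = 25/6

Feasible corners and P = 11a + 5b:
  (0, 41/6) → P = 205/6
  (0, 5/6) → P = 25/6
  (667/91, 66/91) → P = 7667/91
  (10/7, 0) → P = 110/7
  (6, 0) → P = 66

The binding constraints are a = 0 and -7a - 12b = -10.
Solving simultaneously gives a = 0, b = 5/6.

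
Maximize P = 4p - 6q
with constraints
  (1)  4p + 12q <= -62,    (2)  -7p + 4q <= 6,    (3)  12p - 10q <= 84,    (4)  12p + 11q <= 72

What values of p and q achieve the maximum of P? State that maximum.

Extreme points and P = 4p - 6q:
  (-16/5, -41/10) → P = 59/5
  (97/46, -135/23) → P = 1004/23
  (-18, -30) → P = 108

The binding constraints are -7p + 4q = 6 and 12p - 10q = 84.
Solving simultaneously gives p = -18, q = -30.

p = -18, q = -30, maximum P = 108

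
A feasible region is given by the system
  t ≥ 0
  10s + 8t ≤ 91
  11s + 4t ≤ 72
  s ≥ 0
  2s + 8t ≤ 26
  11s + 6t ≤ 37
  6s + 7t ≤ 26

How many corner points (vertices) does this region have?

5

Intersecting each pair of boundary lines and keeping only the points that satisfy every inequality leaves:
  (0, 0)
  (37/11, 0)
  (0, 13/4)
  (13/17, 52/17)
  (103/41, 64/41)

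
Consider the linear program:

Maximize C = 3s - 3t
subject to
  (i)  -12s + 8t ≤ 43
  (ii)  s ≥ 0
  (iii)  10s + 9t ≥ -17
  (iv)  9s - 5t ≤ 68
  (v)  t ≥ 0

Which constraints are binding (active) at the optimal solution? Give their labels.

(iv) and (v)

Vertices and C = 3s - 3t:
  (0, 43/8) → C = -129/8
  (253/4, 401/4) → C = -111
  (0, 0) → C = 0
  (68/9, 0) → C = 68/3

The maximum is at (68/9, 0). Substituting into each constraint, equality holds for (iv) and (v); the remaining constraints have slack.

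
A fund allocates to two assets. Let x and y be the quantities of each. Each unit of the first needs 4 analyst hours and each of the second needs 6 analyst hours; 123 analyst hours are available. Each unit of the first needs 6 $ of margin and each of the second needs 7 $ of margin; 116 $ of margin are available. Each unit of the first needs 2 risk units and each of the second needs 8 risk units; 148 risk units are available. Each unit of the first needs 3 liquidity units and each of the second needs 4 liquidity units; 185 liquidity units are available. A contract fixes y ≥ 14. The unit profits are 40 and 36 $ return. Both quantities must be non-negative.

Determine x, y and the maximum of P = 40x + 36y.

Vertices and P = 40x + 36y:
  (0, 116/7) → P = 4176/7
  (0, 14) → P = 504
  (3, 14) → P = 624

x = 3, y = 14, maximum P = 624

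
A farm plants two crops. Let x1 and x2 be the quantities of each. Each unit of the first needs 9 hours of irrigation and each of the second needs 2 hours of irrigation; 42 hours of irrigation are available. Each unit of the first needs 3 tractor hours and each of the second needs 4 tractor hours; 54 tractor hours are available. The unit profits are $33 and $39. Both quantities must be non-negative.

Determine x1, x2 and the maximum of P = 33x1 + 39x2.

x1 = 2, x2 = 12, maximum P = 534

Vertices and P = 33x1 + 39x2:
  (0, 0) → P = 0
  (0, 27/2) → P = 1053/2
  (14/3, 0) → P = 154
  (2, 12) → P = 534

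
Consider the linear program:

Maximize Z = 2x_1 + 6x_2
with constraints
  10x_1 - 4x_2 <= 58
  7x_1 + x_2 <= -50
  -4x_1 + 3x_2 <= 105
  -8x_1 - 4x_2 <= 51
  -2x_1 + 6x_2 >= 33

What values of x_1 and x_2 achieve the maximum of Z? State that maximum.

x_1 = -51/5, x_2 = 107/5, maximum Z = 108

Feasible corners and Z = 2x_1 + 6x_2:
  (-51/5, 107/5) → Z = 108
  (-333/44, 131/44) → Z = 30/11
  (-573/40, 159/10) → Z = 267/4
  (-219/28, 81/28) → Z = 12/7

At the optimal vertex, 7x_1 + x_2 = -50 and -4x_1 + 3x_2 = 105.
Solving simultaneously gives x_1 = -51/5, x_2 = 107/5.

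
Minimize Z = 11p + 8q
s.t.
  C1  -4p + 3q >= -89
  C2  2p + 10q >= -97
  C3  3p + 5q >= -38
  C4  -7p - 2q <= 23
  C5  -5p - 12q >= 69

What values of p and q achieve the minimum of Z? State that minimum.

Extreme points and Z = 11p + 8q:
  (599/46, -283/23) → Z = 2061/46
  (41/3, -103/9) → Z = 529/9
  (21/4, -43/4) → Z = -113/4
  (-39/29, -197/29) → Z = -2005/29
  (-69/37, -184/37) → Z = -2231/37

p = -39/29, q = -197/29, minimum Z = -2005/29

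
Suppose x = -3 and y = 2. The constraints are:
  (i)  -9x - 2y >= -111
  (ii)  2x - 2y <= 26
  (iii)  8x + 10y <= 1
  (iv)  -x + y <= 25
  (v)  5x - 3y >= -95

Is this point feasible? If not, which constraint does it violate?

(i): 23 ≥ -111 ✓
(ii): -10 ≤ 26 ✓
(iii): -4 ≤ 1 ✓
(iv): 5 ≤ 25 ✓
(v): -21 ≥ -95 ✓

feasible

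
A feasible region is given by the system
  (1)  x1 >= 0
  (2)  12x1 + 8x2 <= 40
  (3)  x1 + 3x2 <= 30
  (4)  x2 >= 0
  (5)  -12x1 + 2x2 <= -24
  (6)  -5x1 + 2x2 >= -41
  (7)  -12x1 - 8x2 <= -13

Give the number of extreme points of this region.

3

The feasible vertices (each the meet of two boundaries and inside every other half-plane) are:
  (10/3, 0)
  (34/15, 8/5)
  (2, 0)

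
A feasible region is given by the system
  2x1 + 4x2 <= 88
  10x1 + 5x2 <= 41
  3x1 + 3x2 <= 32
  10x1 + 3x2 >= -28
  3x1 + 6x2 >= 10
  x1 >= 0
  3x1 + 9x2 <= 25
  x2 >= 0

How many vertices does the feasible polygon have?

5

Pairwise boundary intersections that survive every other constraint:
  (244/75, 127/75)
  (41/10, 0)
  (0, 5/3)
  (10/3, 0)
  (0, 25/9)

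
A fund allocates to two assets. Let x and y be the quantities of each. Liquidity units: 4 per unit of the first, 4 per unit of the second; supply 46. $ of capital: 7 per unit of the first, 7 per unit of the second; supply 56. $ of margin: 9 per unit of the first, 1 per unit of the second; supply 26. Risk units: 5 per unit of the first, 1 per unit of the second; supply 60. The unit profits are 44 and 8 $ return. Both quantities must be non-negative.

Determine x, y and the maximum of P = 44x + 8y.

Feasible corners and P = 44x + 8y:
  (0, 0) → P = 0
  (0, 8) → P = 64
  (26/9, 0) → P = 1144/9
  (9/4, 23/4) → P = 145

The optimum lies where 7x + 7y = 56 and 9x + y = 26.
Solving simultaneously gives x = 9/4, y = 23/4.

x = 9/4, y = 23/4, maximum P = 145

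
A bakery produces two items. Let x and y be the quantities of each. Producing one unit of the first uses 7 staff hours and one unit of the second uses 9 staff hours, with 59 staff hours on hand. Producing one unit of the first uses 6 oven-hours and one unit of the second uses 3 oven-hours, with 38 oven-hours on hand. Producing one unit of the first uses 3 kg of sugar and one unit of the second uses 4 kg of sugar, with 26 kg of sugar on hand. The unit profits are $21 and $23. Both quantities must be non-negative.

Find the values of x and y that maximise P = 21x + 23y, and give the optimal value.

Vertices and P = 21x + 23y:
  (0, 0) → P = 0
  (0, 13/2) → P = 299/2
  (19/3, 0) → P = 133
  (5, 8/3) → P = 499/3
  (2, 5) → P = 157

The binding constraints are 7x + 9y = 59 and 6x + 3y = 38.
Solving simultaneously gives x = 5, y = 8/3.

x = 5, y = 8/3, maximum P = 499/3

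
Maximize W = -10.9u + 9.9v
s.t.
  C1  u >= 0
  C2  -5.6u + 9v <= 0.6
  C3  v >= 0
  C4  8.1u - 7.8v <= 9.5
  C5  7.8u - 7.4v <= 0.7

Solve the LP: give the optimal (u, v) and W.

u = 0, v = 1/15, maximum W = 33/50

Vertices and W = -10.9u + 9.9v:
  (0, 1/15) → W = 33/50
  (0, 0) → W = 0
  (537/1438, 215/719) → W = -15963/14380
  (7/78, 0) → W = -763/780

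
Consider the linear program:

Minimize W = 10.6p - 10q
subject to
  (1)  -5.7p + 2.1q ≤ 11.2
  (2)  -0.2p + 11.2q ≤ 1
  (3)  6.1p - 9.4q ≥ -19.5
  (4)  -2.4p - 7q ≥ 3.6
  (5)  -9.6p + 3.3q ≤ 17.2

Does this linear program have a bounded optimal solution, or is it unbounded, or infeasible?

bounded optimum

Corner points and W = 10.6p - 10q:
  (-169/101, 6/101) → W = -9257/505
  (-9467/5343, 308/5343) → W = -517151/26715
The feasible region has finitely many vertices and no improving ray; the minimum is -517151/26715 at (-9467/5343, 308/5343).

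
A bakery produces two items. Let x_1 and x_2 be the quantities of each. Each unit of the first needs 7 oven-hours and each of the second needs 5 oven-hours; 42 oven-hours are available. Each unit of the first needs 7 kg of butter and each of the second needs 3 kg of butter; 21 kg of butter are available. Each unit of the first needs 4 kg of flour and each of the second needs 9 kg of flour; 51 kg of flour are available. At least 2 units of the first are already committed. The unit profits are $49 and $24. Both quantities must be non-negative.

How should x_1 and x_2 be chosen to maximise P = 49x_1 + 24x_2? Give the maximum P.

x_1 = 2, x_2 = 7/3, maximum P = 154

Feasible corners and P = 49x_1 + 24x_2:
  (3, 0) → P = 147
  (2, 0) → P = 98
  (2, 7/3) → P = 154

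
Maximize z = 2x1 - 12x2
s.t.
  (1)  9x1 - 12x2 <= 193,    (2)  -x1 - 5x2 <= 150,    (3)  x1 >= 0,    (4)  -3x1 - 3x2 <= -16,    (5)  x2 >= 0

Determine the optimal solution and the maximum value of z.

Vertices and z = 2x1 - 12x2:
  (193/9, 0) → z = 386/9
  (0, 16/3) → z = -64
  (16/3, 0) → z = 32/3
The feasible region is unbounded (it extends along (0, 1), (4, 3)), but z strictly decreases along every unbounded feasible direction, so there is no improving ray and the maximum is attained at a vertex.

At the optimal vertex, 9x1 - 12x2 = 193 and x2 = 0.
Solving simultaneously gives x1 = 193/9, x2 = 0.

x1 = 193/9, x2 = 0, maximum z = 386/9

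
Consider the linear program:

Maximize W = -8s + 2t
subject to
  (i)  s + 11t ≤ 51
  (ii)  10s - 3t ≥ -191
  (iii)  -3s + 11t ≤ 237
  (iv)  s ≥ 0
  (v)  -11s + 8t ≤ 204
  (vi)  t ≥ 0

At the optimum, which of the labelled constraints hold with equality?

Feasible corners and W = -8s + 2t:
  (0, 51/11) → W = 102/11
  (51, 0) → W = -408
  (0, 0) → W = 0

The maximum is at (0, 51/11). Substituting into each constraint, equality holds for (i) and (iv); the remaining constraints have slack.

(i) and (iv)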